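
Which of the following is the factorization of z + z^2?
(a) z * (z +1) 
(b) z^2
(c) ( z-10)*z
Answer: a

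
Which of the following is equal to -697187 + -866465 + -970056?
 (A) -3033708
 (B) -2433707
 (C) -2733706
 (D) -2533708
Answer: D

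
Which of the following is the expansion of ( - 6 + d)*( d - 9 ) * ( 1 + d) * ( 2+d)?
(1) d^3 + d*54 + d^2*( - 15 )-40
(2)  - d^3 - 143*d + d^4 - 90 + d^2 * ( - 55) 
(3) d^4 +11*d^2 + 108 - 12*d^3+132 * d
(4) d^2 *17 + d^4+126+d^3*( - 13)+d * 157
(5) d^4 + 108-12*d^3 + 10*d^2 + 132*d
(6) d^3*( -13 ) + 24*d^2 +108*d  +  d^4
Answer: 3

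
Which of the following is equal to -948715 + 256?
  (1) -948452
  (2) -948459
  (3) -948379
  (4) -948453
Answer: 2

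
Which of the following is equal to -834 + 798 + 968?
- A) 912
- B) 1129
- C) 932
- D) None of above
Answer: C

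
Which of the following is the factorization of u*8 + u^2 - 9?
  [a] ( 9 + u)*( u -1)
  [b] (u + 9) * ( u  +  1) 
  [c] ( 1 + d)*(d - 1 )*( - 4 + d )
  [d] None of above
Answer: a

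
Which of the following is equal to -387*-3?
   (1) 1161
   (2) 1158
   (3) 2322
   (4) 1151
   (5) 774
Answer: 1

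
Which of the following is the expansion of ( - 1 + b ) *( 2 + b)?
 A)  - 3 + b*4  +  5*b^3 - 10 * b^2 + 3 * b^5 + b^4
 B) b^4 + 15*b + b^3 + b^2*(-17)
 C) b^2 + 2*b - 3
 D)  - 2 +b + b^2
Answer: D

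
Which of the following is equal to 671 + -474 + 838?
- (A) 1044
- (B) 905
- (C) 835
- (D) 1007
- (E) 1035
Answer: E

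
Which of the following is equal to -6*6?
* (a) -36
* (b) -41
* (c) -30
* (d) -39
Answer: a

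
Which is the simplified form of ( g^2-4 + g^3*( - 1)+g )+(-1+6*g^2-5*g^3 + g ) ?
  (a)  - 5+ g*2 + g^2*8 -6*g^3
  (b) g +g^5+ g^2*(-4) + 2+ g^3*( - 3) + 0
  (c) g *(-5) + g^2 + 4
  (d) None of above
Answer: d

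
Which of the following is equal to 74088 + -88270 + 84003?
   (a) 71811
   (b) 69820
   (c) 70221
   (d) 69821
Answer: d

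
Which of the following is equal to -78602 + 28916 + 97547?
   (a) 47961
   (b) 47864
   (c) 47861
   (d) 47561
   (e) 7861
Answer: c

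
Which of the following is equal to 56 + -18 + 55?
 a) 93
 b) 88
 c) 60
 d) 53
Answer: a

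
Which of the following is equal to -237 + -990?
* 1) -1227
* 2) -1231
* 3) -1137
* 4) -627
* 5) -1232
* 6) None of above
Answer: 1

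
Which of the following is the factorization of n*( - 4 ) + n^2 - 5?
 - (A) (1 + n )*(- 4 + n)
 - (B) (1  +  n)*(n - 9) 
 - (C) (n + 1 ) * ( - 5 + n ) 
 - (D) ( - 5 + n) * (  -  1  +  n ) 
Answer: C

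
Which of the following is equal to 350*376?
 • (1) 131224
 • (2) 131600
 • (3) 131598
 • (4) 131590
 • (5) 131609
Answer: 2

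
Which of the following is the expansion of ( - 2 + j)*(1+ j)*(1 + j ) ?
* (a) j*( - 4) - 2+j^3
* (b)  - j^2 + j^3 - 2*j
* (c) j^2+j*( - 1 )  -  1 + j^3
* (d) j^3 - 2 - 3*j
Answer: d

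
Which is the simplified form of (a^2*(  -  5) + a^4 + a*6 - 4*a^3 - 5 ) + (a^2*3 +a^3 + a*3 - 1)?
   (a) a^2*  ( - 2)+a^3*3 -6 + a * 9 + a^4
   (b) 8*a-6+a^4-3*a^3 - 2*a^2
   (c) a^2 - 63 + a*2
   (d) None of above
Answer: d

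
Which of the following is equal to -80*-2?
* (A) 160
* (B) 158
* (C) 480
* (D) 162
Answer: A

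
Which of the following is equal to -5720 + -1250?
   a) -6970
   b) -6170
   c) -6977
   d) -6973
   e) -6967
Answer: a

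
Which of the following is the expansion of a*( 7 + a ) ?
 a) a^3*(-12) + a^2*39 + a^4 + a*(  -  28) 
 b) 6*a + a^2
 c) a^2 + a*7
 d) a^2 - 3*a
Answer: c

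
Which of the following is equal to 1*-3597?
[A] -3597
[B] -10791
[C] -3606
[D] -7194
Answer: A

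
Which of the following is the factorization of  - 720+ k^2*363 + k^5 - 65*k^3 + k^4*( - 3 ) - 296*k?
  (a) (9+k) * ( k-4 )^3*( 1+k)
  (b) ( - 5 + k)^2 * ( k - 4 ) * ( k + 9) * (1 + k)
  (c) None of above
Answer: c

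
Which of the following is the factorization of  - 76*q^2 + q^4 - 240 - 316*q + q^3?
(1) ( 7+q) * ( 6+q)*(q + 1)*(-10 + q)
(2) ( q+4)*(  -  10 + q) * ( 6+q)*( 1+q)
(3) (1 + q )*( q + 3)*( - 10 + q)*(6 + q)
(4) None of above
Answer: 2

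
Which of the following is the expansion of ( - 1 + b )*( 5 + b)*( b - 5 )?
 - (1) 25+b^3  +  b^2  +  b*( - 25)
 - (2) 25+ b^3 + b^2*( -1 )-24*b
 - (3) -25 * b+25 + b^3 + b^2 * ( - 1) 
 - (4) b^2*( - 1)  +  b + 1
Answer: 3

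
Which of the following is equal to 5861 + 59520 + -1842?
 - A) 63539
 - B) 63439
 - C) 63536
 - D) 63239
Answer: A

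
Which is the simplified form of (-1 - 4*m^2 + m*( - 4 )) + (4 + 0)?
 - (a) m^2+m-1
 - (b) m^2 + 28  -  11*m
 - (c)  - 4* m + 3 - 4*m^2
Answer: c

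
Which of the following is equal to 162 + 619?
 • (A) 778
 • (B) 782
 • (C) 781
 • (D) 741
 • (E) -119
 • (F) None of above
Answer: C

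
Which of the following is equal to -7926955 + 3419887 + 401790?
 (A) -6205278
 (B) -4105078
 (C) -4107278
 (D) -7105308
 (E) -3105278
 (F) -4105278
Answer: F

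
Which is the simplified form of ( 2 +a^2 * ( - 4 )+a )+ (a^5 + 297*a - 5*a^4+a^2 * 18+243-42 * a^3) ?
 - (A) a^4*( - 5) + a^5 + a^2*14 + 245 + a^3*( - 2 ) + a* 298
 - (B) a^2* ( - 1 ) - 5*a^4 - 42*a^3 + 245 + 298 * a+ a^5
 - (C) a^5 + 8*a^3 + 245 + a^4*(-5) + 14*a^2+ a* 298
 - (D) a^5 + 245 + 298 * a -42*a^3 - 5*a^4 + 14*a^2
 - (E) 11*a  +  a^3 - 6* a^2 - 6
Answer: D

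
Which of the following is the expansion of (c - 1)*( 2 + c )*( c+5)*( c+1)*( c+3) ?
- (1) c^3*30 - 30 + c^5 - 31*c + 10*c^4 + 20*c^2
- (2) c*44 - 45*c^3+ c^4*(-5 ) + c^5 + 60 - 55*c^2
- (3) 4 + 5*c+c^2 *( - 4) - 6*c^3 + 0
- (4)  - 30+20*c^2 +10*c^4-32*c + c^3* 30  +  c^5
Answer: 1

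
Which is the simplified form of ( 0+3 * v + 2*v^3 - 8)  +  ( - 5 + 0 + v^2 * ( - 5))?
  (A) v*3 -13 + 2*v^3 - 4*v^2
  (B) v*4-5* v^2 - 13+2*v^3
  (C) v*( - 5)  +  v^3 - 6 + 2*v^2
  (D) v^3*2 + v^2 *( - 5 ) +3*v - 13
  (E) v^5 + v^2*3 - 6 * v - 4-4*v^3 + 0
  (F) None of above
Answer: D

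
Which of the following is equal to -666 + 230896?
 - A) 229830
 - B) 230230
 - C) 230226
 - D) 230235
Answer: B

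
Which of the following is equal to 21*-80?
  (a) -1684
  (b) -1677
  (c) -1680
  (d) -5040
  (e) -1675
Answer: c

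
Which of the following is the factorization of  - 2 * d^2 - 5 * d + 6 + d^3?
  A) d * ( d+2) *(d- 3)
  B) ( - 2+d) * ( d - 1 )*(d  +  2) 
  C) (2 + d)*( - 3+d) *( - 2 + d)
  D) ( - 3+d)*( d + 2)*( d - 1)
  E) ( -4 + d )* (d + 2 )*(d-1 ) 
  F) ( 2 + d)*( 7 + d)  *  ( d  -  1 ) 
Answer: D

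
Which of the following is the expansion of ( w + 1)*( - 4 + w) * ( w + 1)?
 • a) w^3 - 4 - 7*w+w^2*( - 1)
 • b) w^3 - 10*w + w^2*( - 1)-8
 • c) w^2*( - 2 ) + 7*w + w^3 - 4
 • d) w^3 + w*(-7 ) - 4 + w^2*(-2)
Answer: d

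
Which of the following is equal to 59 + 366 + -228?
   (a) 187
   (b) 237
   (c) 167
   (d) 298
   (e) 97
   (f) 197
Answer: f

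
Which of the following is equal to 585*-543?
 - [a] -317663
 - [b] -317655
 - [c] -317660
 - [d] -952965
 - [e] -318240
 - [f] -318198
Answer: b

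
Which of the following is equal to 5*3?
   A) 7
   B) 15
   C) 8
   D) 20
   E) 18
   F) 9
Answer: B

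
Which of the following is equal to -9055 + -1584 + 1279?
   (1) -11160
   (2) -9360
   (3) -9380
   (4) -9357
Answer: 2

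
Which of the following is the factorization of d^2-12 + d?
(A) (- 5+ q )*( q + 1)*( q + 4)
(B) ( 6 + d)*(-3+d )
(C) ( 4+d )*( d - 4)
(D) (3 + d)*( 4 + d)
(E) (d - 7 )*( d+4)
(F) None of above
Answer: F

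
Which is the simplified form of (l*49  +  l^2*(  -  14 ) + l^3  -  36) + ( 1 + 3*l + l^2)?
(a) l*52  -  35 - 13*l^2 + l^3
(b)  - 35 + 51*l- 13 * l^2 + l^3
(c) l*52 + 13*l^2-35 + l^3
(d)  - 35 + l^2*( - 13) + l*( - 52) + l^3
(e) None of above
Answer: a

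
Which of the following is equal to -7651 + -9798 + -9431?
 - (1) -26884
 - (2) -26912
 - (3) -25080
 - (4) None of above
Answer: 4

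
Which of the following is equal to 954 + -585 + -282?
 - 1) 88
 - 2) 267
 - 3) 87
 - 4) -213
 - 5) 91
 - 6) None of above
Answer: 3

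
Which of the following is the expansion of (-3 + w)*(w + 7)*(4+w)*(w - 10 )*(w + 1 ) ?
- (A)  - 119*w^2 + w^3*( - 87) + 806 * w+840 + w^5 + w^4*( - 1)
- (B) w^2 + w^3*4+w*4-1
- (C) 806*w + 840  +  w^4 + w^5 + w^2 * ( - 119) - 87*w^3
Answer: A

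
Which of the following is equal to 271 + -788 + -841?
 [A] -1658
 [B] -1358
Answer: B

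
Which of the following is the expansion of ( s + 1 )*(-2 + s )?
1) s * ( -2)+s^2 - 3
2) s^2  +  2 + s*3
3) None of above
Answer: 3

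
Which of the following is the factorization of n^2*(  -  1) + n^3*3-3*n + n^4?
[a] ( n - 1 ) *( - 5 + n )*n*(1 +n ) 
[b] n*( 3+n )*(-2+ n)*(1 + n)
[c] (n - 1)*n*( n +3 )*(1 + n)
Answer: c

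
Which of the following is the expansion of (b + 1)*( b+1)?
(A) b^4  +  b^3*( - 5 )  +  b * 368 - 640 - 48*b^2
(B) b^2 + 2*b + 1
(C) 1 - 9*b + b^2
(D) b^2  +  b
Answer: B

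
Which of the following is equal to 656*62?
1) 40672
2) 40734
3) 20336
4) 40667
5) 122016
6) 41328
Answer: 1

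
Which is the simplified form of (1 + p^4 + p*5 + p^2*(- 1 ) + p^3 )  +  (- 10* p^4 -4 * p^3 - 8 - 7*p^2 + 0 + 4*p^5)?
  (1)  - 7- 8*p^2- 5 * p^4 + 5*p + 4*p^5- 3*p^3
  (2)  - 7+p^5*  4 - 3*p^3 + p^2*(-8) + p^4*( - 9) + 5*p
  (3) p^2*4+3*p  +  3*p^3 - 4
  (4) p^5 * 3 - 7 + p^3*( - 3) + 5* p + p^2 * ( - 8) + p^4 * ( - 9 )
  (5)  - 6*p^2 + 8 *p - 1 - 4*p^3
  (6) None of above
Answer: 2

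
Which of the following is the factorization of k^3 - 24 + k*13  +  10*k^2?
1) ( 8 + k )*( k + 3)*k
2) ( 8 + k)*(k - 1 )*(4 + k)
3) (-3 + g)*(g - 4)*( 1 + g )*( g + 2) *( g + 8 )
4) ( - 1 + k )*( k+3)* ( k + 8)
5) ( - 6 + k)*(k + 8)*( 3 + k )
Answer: 4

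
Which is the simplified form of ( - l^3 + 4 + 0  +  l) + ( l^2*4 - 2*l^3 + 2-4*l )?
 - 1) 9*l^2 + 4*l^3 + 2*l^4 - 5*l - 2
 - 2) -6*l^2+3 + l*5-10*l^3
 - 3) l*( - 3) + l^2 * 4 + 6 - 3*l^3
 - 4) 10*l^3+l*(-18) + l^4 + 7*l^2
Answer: 3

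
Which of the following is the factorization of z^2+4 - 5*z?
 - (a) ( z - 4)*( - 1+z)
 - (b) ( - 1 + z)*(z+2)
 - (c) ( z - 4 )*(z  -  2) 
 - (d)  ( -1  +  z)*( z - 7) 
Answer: a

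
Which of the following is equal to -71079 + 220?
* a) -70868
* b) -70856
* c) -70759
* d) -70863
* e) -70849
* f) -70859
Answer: f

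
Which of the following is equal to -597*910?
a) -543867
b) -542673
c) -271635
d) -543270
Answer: d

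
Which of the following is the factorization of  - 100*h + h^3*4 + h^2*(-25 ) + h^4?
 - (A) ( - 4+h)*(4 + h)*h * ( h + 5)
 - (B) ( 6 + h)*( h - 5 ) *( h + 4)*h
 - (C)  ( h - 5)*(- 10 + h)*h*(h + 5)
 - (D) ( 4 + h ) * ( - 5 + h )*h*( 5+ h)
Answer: D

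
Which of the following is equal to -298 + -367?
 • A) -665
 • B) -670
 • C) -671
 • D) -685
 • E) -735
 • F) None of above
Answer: A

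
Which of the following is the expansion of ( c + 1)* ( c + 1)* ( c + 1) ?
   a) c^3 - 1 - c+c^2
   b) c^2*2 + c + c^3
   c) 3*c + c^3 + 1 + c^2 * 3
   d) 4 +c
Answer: c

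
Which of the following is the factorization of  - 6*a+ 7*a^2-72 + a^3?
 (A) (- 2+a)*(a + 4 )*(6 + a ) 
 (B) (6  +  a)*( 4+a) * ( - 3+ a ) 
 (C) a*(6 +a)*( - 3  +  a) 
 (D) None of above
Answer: B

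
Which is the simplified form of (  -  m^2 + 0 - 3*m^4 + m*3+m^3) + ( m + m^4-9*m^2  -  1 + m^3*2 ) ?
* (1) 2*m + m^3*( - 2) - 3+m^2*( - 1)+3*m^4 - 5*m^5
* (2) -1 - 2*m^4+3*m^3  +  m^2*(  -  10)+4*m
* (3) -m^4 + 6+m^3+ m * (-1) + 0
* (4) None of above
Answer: 2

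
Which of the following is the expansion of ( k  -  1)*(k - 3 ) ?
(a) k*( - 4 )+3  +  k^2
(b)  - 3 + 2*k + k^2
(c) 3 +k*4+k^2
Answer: a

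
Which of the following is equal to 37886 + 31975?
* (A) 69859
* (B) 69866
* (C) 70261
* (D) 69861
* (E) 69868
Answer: D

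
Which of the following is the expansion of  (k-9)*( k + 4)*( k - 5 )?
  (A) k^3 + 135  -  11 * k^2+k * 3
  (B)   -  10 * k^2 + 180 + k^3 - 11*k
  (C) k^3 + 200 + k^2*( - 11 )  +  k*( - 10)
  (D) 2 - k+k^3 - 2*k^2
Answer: B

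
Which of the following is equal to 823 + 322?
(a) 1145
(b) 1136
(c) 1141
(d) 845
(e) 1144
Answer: a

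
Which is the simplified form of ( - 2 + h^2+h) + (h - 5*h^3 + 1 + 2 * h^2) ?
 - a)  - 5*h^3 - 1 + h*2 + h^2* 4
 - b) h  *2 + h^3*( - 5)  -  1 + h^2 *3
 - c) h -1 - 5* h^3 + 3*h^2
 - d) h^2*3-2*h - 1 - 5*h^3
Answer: b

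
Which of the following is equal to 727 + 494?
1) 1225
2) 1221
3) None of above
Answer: 2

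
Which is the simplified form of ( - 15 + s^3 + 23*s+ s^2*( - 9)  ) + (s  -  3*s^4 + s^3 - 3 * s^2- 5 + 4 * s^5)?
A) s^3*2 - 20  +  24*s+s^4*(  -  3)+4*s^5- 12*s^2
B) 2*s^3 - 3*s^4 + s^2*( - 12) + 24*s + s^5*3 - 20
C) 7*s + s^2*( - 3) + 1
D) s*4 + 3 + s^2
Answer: A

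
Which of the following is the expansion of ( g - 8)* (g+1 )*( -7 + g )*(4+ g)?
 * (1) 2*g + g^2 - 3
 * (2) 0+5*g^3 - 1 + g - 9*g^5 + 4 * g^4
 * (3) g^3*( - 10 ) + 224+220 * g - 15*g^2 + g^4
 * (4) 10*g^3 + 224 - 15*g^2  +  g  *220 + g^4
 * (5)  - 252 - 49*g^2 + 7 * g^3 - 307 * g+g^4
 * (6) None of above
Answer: 3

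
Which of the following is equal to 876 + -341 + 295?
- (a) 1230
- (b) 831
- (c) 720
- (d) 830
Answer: d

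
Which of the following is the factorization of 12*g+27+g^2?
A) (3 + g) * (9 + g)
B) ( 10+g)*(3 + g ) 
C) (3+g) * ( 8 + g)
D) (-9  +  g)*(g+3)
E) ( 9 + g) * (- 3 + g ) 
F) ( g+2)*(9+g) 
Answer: A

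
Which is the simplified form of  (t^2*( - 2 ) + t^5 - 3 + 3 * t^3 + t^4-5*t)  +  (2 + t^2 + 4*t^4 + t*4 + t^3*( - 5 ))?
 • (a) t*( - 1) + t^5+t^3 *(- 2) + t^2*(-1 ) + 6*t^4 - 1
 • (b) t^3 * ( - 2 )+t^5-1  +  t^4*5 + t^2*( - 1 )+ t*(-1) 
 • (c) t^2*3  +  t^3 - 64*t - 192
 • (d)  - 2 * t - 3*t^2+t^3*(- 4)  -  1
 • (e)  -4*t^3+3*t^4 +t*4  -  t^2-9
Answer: b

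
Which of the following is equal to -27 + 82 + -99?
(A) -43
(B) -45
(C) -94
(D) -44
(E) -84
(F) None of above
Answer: D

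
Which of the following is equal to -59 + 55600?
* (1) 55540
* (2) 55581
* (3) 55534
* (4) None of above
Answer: 4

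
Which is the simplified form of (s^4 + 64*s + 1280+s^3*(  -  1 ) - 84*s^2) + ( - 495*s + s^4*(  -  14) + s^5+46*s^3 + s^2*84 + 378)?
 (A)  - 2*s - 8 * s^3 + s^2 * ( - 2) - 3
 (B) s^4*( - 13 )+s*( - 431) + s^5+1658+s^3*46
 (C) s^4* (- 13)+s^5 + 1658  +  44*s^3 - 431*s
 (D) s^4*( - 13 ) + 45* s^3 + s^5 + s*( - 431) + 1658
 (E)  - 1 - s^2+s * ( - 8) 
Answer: D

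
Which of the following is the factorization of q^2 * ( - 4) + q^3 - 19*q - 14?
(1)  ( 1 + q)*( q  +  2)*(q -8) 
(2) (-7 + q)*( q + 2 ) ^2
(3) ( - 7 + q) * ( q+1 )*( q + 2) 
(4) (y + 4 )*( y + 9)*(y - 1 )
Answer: 3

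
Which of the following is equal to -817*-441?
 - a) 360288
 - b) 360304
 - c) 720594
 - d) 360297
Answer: d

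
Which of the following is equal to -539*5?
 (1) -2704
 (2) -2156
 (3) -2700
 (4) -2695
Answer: 4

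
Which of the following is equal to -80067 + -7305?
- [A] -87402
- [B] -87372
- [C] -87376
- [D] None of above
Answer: B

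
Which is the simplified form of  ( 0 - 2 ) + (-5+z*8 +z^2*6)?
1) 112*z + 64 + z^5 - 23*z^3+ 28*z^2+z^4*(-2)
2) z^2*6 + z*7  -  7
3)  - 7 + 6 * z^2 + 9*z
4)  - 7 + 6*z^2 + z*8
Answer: 4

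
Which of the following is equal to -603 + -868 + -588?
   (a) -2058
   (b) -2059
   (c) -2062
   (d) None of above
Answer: b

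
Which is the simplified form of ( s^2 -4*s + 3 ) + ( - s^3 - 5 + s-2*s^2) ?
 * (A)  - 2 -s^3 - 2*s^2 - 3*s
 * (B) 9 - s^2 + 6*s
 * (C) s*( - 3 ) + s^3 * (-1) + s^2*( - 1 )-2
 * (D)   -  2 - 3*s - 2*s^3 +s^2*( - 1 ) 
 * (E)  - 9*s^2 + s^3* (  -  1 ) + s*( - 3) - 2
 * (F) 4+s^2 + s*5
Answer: C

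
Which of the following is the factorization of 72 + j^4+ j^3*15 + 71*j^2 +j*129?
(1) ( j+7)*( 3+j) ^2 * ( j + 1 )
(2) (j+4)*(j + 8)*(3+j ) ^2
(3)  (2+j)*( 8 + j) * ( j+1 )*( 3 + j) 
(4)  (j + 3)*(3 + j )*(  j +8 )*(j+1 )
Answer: 4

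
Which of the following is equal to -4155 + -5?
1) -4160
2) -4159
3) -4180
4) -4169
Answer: 1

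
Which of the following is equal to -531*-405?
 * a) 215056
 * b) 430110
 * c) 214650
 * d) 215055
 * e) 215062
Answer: d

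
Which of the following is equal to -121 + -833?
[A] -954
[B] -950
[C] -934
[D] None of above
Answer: A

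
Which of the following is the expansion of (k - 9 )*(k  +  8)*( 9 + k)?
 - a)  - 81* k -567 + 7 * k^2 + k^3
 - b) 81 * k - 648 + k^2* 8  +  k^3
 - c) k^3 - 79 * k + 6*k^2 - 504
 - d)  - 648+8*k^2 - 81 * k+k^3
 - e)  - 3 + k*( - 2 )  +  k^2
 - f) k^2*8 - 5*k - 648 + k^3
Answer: d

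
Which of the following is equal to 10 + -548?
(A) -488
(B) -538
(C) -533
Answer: B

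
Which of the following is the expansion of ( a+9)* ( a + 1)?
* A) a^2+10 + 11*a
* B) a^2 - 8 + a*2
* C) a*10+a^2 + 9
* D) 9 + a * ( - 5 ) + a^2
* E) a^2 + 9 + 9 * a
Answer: C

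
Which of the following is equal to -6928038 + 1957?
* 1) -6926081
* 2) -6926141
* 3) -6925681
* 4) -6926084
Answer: 1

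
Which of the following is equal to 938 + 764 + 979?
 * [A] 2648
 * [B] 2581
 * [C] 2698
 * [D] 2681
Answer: D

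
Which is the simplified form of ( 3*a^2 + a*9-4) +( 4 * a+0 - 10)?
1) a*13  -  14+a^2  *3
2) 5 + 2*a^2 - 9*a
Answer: 1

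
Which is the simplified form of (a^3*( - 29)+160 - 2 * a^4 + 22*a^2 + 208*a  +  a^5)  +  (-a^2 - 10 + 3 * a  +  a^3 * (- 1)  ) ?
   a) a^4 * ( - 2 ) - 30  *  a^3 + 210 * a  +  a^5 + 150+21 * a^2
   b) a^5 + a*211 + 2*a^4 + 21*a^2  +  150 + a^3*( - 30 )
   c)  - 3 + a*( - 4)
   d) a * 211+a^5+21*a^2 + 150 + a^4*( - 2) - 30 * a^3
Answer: d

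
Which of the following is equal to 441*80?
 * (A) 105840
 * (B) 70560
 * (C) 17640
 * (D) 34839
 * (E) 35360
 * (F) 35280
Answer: F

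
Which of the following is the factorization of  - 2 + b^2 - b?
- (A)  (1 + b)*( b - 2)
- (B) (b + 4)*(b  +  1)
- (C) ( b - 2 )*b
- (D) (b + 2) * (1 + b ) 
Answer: A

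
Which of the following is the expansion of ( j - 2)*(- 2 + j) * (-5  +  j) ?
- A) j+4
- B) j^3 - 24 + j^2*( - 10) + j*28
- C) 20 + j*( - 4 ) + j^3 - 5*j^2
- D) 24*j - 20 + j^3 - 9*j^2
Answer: D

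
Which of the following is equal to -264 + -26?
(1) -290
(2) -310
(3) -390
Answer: 1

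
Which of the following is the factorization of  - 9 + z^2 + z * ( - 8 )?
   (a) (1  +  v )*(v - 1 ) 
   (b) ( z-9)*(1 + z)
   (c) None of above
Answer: b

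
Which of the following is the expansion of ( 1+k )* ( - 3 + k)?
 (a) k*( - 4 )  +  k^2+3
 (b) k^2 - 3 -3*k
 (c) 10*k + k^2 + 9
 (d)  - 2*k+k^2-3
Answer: d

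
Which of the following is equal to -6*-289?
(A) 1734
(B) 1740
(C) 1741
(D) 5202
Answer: A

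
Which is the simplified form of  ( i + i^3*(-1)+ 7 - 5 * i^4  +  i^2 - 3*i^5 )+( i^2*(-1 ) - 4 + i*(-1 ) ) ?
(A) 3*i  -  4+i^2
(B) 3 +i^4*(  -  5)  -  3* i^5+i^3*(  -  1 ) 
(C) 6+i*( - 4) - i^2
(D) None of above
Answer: B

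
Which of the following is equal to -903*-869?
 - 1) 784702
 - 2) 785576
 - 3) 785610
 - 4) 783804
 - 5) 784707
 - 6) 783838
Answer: 5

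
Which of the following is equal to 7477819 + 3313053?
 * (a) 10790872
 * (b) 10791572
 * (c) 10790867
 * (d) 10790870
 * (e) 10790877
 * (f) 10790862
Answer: a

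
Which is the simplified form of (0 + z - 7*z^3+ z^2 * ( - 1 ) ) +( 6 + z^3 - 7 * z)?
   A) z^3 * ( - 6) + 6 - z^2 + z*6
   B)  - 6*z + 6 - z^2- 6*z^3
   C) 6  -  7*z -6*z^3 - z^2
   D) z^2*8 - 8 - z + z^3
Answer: B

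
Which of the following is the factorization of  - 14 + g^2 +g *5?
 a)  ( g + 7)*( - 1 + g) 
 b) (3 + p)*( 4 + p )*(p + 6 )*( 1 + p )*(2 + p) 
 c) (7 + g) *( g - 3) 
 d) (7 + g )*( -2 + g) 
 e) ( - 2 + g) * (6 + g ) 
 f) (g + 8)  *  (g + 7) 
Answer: d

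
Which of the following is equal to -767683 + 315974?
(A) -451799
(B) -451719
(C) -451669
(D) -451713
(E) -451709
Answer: E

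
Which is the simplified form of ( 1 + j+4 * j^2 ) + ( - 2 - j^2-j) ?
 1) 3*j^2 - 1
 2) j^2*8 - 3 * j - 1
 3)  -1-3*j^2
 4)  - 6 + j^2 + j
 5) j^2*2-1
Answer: 1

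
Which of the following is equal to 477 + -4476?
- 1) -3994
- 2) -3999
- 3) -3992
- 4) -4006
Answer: 2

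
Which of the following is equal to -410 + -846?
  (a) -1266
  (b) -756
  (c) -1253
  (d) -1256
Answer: d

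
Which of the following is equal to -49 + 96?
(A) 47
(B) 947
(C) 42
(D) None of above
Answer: A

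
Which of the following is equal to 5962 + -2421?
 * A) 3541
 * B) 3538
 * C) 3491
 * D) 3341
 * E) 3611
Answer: A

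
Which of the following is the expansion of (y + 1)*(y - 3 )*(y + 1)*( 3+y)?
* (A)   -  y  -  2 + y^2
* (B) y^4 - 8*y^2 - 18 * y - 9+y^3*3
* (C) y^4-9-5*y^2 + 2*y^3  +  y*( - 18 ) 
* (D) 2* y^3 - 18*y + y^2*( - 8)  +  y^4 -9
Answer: D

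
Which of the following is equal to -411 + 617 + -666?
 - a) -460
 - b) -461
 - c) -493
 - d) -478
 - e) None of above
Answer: a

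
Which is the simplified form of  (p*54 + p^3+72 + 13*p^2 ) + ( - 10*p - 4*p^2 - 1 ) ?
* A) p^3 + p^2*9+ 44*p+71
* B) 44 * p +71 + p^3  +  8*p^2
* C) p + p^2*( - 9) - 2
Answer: A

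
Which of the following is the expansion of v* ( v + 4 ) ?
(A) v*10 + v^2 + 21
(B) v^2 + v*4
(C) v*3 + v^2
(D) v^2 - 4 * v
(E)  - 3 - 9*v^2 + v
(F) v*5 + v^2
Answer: B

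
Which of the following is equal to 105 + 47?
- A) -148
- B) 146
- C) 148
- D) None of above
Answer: D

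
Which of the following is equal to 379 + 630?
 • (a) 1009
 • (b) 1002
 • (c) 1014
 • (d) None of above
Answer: a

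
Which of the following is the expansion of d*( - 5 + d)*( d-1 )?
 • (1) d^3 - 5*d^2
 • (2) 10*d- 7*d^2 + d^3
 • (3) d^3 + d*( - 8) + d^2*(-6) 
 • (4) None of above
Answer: 4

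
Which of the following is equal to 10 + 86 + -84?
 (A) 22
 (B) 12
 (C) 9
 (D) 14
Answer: B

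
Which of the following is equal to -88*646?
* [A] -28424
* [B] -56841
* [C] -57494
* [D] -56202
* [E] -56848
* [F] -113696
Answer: E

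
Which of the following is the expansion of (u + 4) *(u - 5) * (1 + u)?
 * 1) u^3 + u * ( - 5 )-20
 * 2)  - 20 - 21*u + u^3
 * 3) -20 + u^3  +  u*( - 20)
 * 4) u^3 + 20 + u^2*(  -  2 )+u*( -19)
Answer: 2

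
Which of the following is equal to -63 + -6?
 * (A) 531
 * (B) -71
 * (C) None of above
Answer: C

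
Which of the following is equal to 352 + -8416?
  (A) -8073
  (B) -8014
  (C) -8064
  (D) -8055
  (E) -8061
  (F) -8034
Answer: C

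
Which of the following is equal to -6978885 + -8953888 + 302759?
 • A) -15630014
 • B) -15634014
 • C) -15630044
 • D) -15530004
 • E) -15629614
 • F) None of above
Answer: A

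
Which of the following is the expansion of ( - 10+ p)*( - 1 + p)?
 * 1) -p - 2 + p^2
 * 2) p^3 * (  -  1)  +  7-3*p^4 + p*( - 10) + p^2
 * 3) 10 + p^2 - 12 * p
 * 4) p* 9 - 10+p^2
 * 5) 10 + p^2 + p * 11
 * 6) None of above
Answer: 6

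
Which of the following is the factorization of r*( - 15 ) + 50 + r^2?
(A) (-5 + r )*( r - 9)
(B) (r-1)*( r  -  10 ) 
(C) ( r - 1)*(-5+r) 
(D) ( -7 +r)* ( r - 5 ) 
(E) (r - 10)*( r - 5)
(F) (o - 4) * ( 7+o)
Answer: E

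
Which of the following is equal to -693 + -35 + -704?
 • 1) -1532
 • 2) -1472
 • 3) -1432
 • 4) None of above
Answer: 3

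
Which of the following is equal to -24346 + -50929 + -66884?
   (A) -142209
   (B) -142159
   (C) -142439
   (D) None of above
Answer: B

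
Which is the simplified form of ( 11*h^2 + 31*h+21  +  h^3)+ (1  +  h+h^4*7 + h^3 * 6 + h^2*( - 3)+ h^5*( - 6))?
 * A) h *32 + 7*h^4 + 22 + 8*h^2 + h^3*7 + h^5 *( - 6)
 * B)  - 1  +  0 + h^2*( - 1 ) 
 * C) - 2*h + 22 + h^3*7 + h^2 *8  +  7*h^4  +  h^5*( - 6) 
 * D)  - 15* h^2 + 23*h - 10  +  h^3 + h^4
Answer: A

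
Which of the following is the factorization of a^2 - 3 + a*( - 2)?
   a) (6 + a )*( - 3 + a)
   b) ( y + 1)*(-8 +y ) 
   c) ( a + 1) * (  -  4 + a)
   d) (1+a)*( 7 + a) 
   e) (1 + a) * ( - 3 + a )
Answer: e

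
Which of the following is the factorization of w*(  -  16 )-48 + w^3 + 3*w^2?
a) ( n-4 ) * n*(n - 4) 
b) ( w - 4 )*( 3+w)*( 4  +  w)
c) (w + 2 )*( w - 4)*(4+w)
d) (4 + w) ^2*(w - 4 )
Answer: b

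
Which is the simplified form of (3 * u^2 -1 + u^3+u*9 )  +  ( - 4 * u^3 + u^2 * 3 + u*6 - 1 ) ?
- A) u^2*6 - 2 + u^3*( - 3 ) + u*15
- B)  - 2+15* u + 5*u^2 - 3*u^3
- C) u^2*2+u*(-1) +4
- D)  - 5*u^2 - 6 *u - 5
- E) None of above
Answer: A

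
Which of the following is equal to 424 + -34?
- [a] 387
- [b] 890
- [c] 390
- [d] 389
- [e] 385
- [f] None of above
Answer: c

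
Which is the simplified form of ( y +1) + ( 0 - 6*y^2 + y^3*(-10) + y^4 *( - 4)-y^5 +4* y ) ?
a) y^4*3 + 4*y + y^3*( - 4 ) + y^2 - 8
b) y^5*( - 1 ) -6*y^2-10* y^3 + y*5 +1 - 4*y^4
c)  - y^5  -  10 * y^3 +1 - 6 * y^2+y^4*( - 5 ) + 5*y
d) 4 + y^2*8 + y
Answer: b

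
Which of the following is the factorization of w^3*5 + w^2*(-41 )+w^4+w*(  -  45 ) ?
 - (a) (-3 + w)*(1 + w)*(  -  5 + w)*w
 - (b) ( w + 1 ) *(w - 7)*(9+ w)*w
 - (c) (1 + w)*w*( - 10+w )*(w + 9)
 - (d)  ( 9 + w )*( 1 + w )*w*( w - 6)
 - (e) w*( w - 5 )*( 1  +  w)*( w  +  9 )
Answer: e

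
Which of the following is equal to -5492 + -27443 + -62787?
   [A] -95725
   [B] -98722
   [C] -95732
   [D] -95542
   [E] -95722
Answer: E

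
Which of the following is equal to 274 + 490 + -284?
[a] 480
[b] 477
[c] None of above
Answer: a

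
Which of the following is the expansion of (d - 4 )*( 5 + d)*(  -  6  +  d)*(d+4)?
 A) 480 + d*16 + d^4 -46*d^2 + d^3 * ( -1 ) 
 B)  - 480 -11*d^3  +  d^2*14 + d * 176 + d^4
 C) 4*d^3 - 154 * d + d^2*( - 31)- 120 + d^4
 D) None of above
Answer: A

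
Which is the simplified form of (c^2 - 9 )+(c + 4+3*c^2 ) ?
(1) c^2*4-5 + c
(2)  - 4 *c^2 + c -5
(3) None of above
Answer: 1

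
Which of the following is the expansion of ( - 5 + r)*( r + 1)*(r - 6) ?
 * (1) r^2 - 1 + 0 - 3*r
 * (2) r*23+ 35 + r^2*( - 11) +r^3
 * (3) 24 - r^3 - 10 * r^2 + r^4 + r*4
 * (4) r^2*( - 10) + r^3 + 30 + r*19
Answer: 4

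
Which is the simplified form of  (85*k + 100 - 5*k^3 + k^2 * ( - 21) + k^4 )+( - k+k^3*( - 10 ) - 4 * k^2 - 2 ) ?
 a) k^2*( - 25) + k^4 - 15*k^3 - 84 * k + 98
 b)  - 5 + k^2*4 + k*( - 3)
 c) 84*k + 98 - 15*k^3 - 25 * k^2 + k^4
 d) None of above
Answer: c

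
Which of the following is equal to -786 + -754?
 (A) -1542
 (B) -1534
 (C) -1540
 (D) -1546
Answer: C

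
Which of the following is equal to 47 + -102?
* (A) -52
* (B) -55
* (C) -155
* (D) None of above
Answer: B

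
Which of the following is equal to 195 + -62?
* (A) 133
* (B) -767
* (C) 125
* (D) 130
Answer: A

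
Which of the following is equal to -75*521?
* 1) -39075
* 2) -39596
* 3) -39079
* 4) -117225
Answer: 1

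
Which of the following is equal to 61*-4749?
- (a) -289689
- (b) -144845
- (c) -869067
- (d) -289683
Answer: a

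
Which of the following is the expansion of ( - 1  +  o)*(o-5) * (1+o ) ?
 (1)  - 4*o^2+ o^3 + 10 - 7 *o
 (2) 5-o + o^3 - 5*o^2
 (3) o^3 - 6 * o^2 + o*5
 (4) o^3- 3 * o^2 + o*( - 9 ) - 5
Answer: 2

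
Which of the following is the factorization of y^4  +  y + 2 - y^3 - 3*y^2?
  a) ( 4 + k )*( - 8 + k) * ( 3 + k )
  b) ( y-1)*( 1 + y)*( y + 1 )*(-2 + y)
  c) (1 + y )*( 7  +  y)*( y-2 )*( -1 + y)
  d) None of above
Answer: b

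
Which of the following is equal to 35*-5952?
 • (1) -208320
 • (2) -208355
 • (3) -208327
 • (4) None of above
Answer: 1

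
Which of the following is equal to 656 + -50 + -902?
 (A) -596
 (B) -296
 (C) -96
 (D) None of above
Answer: B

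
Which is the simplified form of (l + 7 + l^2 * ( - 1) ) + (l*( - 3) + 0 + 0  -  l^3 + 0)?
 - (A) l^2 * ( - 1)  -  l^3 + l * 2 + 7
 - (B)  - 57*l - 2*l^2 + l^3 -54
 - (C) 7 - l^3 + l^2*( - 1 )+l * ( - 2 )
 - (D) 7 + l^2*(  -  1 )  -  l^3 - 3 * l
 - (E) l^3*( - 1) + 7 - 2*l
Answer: C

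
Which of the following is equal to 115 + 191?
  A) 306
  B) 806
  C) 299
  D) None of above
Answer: A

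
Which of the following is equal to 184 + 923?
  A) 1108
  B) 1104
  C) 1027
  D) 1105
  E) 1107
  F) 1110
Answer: E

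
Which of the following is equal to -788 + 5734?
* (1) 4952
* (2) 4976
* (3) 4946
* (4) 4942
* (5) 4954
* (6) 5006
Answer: 3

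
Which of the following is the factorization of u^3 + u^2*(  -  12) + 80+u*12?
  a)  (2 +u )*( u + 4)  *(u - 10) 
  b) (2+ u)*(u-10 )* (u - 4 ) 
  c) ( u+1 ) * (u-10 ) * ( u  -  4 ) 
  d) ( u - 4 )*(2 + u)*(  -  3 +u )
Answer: b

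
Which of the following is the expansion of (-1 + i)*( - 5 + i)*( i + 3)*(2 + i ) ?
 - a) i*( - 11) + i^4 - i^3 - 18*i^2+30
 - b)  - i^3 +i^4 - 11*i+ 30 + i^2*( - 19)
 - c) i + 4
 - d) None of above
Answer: b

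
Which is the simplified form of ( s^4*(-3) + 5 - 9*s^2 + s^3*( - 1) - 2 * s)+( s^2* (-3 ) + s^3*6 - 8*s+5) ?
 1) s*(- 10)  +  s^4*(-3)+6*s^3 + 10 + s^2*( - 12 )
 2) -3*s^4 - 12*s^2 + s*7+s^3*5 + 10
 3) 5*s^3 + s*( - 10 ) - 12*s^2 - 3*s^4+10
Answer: 3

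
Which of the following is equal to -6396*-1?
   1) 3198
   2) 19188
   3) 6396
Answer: 3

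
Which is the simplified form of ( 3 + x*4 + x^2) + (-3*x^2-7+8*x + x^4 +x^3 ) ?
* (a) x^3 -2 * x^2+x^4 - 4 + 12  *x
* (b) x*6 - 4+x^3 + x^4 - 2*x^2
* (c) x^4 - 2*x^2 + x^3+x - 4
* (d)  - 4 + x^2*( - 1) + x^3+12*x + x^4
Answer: a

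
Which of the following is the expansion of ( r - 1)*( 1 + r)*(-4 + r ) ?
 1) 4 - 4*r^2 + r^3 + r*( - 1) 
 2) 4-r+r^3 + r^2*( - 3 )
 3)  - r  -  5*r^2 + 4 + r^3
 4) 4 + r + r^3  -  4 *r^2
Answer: 1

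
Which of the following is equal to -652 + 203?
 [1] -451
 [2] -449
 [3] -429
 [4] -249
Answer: 2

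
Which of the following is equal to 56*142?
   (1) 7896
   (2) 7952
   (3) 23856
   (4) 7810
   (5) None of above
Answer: 2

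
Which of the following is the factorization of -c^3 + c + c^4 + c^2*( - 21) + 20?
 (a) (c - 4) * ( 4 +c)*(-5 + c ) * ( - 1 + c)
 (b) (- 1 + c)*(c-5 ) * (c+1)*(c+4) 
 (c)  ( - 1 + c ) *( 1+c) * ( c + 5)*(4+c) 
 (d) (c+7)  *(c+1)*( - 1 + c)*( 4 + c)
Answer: b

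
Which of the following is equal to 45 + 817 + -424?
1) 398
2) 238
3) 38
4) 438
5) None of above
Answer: 4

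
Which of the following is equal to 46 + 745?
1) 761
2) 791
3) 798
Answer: 2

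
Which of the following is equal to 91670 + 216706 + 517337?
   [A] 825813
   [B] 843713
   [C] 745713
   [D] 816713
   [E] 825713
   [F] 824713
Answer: E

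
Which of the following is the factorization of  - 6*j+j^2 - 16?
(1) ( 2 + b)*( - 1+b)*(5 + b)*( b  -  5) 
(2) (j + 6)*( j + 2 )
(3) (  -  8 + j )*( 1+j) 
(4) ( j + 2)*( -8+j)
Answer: 4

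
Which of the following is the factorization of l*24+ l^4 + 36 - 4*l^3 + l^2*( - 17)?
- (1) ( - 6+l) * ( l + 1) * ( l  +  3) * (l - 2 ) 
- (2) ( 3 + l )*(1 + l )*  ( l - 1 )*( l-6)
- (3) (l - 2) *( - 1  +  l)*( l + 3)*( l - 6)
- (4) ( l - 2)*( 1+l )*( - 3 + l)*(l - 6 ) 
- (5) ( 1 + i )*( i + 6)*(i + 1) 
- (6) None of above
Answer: 1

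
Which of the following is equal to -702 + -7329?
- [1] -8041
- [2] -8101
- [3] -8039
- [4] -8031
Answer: 4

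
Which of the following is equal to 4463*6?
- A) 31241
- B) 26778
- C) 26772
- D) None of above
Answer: B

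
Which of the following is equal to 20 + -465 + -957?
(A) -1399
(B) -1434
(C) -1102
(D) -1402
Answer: D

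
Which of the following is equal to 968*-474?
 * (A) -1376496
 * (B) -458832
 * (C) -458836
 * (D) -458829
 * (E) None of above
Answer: B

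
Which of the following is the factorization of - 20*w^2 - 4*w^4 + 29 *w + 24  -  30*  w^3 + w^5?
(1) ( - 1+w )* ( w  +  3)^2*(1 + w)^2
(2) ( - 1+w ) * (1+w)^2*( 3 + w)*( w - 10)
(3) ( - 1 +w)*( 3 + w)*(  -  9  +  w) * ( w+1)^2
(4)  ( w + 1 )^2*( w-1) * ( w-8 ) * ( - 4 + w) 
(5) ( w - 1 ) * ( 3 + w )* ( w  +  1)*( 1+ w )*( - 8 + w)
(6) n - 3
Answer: 5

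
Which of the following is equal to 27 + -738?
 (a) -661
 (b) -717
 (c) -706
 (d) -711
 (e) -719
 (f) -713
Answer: d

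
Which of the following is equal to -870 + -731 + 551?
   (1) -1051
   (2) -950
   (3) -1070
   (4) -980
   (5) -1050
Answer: 5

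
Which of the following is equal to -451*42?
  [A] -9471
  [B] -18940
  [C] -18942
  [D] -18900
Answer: C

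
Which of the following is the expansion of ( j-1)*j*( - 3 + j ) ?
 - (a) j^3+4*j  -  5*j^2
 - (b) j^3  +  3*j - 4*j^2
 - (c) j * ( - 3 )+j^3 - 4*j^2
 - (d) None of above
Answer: b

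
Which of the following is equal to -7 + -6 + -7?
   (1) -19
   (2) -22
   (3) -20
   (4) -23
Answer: 3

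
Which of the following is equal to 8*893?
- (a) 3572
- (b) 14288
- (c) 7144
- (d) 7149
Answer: c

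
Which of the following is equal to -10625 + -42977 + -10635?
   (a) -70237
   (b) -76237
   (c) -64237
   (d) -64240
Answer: c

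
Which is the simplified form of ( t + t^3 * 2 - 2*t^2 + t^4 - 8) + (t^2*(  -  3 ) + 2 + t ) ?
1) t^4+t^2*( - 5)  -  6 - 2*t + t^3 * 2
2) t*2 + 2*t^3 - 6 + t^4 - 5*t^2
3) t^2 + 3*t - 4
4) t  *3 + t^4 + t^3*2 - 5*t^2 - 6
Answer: 2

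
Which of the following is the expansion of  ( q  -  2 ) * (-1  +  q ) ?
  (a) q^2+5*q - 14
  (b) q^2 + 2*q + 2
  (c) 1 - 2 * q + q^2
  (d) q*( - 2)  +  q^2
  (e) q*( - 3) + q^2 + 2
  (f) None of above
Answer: e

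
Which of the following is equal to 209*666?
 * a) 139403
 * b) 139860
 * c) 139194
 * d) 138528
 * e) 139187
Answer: c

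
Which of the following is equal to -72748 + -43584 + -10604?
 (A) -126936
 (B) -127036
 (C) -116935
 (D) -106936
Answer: A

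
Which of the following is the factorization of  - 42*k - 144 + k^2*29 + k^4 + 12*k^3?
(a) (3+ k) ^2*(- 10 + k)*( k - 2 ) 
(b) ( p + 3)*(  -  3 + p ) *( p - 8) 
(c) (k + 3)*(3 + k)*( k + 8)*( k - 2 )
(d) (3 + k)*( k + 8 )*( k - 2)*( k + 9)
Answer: c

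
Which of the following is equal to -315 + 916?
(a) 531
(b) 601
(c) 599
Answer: b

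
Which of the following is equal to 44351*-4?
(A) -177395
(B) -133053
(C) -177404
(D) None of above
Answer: C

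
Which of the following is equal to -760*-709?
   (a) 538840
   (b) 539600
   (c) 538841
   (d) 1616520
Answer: a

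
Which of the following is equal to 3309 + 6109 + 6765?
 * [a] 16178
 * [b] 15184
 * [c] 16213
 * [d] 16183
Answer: d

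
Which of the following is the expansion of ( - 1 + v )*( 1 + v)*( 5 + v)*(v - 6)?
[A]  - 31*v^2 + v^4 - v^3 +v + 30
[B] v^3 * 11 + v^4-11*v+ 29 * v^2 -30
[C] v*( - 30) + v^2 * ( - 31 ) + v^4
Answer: A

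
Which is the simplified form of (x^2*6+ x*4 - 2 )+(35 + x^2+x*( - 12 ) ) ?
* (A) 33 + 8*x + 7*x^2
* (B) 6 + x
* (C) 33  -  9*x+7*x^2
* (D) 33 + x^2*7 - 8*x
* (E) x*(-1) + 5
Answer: D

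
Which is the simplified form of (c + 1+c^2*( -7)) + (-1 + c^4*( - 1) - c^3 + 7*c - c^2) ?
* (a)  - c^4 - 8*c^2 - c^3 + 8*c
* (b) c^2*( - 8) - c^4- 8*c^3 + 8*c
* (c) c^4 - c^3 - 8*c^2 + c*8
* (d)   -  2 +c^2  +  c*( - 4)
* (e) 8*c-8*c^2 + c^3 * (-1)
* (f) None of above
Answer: a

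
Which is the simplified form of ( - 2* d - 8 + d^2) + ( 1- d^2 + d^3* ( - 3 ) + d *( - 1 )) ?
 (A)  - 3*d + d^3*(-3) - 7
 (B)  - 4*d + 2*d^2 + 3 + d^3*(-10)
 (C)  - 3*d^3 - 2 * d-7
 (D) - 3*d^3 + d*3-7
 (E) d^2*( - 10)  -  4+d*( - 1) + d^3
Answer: A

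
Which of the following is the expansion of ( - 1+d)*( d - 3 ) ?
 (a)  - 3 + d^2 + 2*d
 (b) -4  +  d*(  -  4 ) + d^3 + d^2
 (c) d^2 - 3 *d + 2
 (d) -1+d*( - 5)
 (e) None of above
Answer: e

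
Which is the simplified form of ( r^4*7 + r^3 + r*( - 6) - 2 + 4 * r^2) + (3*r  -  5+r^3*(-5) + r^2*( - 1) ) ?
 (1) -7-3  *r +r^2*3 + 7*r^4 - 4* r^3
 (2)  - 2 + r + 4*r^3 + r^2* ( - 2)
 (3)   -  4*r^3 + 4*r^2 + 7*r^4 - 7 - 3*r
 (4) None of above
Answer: 1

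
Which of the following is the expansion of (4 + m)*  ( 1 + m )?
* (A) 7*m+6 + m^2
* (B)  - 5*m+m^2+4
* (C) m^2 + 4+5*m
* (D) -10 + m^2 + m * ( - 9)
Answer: C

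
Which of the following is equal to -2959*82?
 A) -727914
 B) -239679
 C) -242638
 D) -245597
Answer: C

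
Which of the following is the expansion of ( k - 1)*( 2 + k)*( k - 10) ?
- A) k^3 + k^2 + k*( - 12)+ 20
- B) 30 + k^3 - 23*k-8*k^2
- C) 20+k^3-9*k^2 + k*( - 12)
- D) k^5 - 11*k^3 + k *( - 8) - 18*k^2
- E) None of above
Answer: C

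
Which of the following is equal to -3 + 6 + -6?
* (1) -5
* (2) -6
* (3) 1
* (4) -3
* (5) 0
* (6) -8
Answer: 4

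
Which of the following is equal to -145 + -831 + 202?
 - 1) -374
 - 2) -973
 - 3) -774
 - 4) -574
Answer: 3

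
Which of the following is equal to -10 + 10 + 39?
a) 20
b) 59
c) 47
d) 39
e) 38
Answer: d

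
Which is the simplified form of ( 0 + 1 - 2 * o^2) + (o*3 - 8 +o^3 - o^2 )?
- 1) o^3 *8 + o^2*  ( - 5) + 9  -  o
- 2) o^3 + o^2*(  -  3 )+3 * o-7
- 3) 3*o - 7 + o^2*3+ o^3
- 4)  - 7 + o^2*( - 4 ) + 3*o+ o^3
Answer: 2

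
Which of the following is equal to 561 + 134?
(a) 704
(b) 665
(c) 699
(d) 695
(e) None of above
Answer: d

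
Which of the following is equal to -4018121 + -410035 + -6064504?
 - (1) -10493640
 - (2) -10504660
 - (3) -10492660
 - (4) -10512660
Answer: 3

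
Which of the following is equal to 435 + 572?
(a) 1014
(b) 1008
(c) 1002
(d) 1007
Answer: d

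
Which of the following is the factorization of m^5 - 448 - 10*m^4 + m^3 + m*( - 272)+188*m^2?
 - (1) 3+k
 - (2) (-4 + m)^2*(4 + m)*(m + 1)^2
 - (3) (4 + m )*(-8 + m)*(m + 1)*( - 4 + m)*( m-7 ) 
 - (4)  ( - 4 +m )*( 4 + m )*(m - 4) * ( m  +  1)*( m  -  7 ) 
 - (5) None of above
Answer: 4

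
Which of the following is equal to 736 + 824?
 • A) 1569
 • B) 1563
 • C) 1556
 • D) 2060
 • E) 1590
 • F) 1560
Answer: F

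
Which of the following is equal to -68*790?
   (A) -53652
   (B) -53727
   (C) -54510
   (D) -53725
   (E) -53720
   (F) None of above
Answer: E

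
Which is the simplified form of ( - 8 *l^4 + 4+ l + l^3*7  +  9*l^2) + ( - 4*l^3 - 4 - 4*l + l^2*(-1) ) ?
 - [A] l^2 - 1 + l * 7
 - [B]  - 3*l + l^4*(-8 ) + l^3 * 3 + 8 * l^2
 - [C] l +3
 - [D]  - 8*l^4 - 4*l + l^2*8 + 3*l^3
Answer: B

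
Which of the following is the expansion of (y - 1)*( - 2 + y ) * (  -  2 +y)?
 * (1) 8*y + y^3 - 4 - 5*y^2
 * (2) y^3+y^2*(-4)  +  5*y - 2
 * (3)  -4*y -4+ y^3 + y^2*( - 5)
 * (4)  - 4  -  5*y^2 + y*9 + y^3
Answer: 1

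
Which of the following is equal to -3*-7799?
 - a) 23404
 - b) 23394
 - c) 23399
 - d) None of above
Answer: d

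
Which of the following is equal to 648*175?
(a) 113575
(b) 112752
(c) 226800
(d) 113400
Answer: d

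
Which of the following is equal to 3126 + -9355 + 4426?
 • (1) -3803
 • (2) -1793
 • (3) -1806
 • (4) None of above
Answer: 4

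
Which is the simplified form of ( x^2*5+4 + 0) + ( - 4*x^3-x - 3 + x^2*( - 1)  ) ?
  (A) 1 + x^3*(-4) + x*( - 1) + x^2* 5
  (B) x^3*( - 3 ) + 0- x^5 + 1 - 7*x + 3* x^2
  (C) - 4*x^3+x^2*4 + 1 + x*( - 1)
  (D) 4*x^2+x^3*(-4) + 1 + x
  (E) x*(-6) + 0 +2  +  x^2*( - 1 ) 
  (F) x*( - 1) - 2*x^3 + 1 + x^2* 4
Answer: C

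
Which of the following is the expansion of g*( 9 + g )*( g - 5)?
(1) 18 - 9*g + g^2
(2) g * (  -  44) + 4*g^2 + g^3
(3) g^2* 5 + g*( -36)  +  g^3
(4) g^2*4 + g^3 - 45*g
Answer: 4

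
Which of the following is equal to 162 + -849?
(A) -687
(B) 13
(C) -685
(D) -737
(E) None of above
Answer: A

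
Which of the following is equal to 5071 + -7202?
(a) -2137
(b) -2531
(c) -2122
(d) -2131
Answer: d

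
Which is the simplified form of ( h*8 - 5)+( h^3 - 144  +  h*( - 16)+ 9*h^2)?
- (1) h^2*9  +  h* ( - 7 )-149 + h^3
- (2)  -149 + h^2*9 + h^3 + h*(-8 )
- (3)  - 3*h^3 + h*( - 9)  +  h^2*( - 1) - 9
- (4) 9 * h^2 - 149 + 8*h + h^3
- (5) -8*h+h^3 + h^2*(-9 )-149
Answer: 2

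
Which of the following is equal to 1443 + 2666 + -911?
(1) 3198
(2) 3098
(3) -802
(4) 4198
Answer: 1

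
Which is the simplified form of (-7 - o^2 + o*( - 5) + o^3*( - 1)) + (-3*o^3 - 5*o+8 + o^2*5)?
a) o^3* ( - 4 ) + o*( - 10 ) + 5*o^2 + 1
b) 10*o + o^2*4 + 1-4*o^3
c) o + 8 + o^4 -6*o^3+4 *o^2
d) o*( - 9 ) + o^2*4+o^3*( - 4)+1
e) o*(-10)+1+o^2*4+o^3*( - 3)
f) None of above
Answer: f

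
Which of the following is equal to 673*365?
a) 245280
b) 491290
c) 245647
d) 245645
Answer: d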